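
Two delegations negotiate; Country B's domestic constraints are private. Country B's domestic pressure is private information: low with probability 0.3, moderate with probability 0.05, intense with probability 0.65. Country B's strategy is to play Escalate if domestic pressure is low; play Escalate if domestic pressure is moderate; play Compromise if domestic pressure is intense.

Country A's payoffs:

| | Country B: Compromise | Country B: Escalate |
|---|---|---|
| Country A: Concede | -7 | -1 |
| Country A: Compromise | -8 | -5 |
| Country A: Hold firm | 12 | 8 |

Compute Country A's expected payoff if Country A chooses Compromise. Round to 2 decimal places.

Take the expectation over Country B's domestic pressure, weighting each type's action by its prior probability.
E[Compromise] = 0.3·(-5) + 0.05·(-5) + 0.65·(-8) = (-1.5) + (-0.25) + (-5.2) = -6.95

-6.95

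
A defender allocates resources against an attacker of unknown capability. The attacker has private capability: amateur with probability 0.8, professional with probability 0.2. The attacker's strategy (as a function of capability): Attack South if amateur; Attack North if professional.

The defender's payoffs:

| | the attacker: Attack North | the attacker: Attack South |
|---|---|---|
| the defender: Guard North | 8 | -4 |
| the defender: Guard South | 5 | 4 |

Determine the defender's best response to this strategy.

E[Guard North] = 0.8·(-4) + 0.2·(8) = -1.6
E[Guard South] = 0.8·(4) + 0.2·(5) = 4.2
Best response: Guard South (4.2 is the largest).

Guard South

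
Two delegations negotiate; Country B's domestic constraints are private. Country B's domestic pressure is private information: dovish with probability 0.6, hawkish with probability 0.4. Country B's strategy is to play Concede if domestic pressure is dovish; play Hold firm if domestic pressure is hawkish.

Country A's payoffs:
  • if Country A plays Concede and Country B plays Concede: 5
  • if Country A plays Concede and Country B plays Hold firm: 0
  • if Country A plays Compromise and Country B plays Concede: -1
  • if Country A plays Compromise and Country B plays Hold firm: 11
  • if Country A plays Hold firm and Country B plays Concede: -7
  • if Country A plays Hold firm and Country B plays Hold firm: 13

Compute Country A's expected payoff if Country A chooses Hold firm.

E[Hold firm] = 0.6·(-7) + 0.4·13 = (-4.2) + 5.2 = 1

1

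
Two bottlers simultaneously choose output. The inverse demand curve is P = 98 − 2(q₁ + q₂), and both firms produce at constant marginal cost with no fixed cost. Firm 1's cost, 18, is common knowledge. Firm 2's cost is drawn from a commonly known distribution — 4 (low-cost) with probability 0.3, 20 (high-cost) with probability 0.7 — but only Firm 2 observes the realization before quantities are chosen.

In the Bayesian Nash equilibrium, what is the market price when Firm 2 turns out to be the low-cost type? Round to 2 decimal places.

Type-c best response for Firm 2: q₂(c) = (98 − c)/4 − q₁/2.
Firm 1 maximizes expected profit; its first-order condition is 98 − 4q₁ − 2E[q₂] − 18 = 0.
Substituting E[q₂] and solving: E[c₂] = 15.2, so q₁ = (98 − 2·18 + 15.2)/6 = 12.8667.
q₂(low-cost) = 17.0667, so P = 98 − 2·(12.8667 + 17.0667) = 38.1333.

38.13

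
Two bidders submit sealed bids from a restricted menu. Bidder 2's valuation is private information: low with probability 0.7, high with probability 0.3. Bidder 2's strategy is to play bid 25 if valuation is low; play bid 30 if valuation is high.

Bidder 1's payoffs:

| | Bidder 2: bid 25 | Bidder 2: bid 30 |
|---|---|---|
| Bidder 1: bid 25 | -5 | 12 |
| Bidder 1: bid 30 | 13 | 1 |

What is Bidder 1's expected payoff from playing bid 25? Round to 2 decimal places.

Take the expectation over Bidder 2's valuation, weighting each type's action by its prior probability.
E[bid 25] = 0.7·(-5) + 0.3·12 = (-3.5) + 3.6 = 0.1

0.10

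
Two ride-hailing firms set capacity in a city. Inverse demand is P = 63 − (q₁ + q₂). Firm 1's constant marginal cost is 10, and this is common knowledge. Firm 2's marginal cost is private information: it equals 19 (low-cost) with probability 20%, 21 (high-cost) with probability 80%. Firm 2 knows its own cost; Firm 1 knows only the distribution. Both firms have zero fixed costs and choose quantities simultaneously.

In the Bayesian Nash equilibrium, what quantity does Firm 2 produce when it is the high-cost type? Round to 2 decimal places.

10.40

Type-c best response for Firm 2: q₂(c) = (63 − c)/2 − q₁/2.
Firm 1 maximizes expected profit; its first-order condition is 63 − 2q₁ − E[q₂] − 10 = 0.
Substituting E[q₂] and solving: E[c₂] = 20.6, so q₁ = (63 − 2·10 + 20.6)/3 = 21.2.
q₂(high-cost) = (63 − 21 − 21.2)/2 = 10.4.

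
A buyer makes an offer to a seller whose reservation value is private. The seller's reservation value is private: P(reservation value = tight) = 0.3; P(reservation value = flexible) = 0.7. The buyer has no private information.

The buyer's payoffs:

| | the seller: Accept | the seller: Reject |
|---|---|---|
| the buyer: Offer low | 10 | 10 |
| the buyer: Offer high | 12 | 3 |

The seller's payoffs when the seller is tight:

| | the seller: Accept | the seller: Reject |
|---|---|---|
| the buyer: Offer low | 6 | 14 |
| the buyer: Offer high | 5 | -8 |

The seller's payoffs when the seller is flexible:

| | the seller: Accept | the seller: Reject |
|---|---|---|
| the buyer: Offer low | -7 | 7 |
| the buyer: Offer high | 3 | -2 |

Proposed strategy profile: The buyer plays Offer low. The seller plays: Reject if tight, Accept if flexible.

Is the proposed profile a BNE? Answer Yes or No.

The buyer plays Offer low: E[Offer low] = 0.3·(10) + 0.7·(10) = 10; E[Offer high] = 9.3. Best-responding. ✓
The seller (reservation value tight), facing Offer low: Accept gives 6, Reject gives 14. Proposed Reject is best. ✓
The seller (reservation value flexible), facing Offer low: Accept gives -7, Reject gives 7. Proposed Accept is not best — profitable deviation exists. ✗

No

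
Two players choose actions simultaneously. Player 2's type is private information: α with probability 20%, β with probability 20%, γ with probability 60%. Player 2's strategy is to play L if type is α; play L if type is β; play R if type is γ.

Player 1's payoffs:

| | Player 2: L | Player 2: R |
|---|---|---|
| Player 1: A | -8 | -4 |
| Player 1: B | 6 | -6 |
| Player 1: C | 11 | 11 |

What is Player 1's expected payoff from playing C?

E[C] = 0.2·11 + 0.2·11 + 0.6·11 = 2.2 + 2.2 + 6.6 = 11

11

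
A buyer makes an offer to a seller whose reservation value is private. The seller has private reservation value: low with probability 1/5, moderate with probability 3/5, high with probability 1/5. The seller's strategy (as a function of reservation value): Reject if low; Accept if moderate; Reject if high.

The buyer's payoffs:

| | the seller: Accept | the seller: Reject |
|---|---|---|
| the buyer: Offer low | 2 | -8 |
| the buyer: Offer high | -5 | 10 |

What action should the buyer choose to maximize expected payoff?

E[Offer low] = 1/5·(-8) + 3/5·(2) + 1/5·(-8) = -2
E[Offer high] = 1/5·(10) + 3/5·(-5) + 1/5·(10) = 1
Best response: Offer high (1 is the largest).

Offer high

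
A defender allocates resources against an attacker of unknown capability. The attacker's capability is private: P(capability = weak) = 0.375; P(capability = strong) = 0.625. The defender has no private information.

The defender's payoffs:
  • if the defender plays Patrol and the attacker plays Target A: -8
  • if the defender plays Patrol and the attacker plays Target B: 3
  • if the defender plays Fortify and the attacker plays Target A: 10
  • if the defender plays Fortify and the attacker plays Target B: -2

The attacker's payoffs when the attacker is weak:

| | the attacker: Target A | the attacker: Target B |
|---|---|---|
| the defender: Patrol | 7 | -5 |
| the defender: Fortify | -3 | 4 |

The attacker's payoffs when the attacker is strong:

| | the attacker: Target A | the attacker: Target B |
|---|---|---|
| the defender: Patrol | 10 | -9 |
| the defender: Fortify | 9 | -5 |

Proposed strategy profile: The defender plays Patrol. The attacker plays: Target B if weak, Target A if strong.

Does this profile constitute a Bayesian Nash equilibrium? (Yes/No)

No

The defender plays Patrol: E[Patrol] = 0.375·(3) + 0.625·(-8) = -3.875; E[Fortify] = 5.5. Not best-responding. ✗
The attacker (capability weak), facing Patrol: Target A gives 7, Target B gives -5. Proposed Target B is not best — profitable deviation exists. ✗
The attacker (capability strong), facing Patrol: Target A gives 10, Target B gives -9. Proposed Target A is best. ✓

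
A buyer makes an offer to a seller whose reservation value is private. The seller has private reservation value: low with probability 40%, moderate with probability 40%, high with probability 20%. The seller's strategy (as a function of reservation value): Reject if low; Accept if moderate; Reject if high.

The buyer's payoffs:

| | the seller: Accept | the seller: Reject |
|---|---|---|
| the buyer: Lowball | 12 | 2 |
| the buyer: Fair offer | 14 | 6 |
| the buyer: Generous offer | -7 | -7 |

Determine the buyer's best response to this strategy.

Fair offer

E[Lowball] = 0.4·(2) + 0.4·(12) + 0.2·(2) = 6
E[Fair offer] = 0.4·(6) + 0.4·(14) + 0.2·(6) = 9.2
E[Generous offer] = 0.4·(-7) + 0.4·(-7) + 0.2·(-7) = -7
Best response: Fair offer (9.2 is the largest).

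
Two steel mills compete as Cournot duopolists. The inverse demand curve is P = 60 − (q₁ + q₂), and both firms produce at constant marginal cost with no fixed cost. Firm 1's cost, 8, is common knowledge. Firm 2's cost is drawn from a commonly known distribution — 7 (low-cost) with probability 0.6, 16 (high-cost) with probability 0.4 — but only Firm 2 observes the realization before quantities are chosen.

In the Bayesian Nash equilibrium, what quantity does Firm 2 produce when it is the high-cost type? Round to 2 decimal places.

12.90

Each type of Firm 2 best-responds to q₁; Firm 1 best-responds to the expected q₂ over Firm 2's types.
Firm 2 with cost c maximizes (60 − (q₁+q₂) − c)·q₂, giving q₂(c) = (60 − c − q₁)/2.
E[c₂] = 0.6·7 + 0.4·16 = 10.6
Firm 1's FOC against E[q₂] yields q₁ = (60 − 2·8 + E[c₂])/3 = (60 − 16 + 10.6)/3 = 18.2.
q₂(high-cost) = (60 − 16 − 18.2)/2 = 12.9.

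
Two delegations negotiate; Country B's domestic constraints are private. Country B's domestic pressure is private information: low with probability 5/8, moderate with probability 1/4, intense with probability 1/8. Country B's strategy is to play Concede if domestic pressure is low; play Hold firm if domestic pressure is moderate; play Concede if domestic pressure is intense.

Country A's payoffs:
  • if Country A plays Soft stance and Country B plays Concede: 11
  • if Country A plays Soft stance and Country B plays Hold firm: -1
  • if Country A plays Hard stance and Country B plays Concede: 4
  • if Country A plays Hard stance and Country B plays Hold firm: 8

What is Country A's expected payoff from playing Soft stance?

E[Soft stance] = 5/8·11 + 1/4·(-1) + 1/8·11 = 55/8 + (-1/4) + 11/8 = 8

8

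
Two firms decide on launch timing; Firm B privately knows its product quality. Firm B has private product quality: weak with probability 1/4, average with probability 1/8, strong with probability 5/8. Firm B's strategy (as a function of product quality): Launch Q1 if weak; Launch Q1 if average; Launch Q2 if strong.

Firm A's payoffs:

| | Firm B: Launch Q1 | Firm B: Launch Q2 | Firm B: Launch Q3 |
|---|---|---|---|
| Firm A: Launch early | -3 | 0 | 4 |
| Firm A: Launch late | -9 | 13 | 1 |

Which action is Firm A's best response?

E[Launch early] = 1/4·(-3) + 1/8·(-3) + 5/8·(0) = -9/8
E[Launch late] = 1/4·(-9) + 1/8·(-9) + 5/8·(13) = 19/4
Best response: Launch late (19/4 is the largest).

Launch late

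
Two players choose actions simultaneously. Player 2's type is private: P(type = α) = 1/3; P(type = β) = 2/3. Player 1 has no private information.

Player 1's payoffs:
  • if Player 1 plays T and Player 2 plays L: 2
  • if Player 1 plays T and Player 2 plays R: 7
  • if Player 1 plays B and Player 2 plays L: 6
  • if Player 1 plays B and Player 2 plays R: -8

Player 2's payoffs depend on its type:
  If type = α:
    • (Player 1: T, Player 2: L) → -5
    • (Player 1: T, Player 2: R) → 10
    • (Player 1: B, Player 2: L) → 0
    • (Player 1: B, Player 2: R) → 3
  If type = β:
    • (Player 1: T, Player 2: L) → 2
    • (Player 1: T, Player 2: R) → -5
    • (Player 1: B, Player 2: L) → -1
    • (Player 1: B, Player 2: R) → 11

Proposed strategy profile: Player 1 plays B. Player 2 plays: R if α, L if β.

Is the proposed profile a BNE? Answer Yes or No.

No

A profile is a BNE iff every type of every player is best-responding given beliefs about the other side.
Player 1 plays B: E[B] = 1/3·(-8) + 2/3·(6) = 4/3; E[T] = 11/3. Not best-responding. ✗
Player 2 (type α), facing B: L gives 0, R gives 3. Proposed R is best. ✓
Player 2 (type β), facing B: L gives -1, R gives 11. Proposed L is not best — profitable deviation exists. ✗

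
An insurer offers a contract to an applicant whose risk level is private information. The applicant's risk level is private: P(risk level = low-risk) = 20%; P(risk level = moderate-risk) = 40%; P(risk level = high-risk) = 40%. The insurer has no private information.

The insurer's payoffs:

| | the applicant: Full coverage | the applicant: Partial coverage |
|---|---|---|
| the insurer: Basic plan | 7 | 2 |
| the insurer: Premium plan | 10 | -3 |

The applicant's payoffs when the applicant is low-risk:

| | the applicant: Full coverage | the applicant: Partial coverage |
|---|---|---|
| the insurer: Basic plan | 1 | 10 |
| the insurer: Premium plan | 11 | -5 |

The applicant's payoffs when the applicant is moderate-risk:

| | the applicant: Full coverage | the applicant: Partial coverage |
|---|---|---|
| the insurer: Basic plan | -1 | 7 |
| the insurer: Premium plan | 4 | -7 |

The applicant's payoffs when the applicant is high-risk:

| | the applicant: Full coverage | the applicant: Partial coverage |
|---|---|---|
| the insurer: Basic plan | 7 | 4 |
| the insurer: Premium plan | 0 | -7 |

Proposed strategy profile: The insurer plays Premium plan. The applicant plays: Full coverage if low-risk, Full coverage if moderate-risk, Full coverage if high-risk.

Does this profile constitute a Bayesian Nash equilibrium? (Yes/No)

Yes

A profile is a BNE iff every type of every player is best-responding given beliefs about the other side.
The insurer plays Premium plan: E[Premium plan] = 0.2·(10) + 0.4·(10) + 0.4·(10) = 10; E[Basic plan] = 7. Best-responding. ✓
The applicant (risk level low-risk), facing Premium plan: Full coverage gives 11, Partial coverage gives -5. Proposed Full coverage is best. ✓
The applicant (risk level moderate-risk), facing Premium plan: Full coverage gives 4, Partial coverage gives -7. Proposed Full coverage is best. ✓
The applicant (risk level high-risk), facing Premium plan: Full coverage gives 0, Partial coverage gives -7. Proposed Full coverage is best. ✓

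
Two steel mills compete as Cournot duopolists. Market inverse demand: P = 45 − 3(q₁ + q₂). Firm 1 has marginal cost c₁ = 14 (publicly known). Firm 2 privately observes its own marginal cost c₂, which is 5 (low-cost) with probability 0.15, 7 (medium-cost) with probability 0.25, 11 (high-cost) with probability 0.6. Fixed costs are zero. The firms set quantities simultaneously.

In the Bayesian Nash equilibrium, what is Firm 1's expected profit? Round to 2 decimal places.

Each type of Firm 2 best-responds to q₁; Firm 1 best-responds to the expected q₂ over Firm 2's types.
Firm 2 with cost c maximizes (45 − 3(q₁+q₂) − c)·q₂, giving q₂(c) = (45 − c − 3q₁)/6.
E[c₂] = 0.15·5 + 0.25·7 + 0.6·11 = 9.1
Firm 1's FOC against E[q₂] yields q₁ = (45 − 2·14 + E[c₂])/9 = (45 − 28 + 9.1)/9 = 2.9.
E[P] = 45 − 3·(q₁ + E[q₂]) = 22.7; Firm 1's expected profit = (E[P] − 14)·q₁ = (22.7 − 14)·2.9 = 25.23.

25.23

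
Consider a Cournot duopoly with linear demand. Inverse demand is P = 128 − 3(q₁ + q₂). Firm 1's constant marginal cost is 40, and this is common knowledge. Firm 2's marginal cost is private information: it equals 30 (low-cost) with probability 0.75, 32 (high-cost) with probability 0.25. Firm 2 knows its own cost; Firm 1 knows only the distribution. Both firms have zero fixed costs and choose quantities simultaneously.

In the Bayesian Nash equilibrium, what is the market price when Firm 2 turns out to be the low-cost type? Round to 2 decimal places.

65.92

Type-c best response for Firm 2: q₂(c) = (128 − c)/6 − q₁/2.
Firm 1 maximizes expected profit; its first-order condition is 128 − 6q₁ − 3E[q₂] − 40 = 0.
Substituting E[q₂] and solving: E[c₂] = 30.5, so q₁ = (128 − 2·40 + 30.5)/9 = 8.72222.
q₂(low-cost) = 11.9722, so P = 128 − 3·(8.72222 + 11.9722) = 65.9167.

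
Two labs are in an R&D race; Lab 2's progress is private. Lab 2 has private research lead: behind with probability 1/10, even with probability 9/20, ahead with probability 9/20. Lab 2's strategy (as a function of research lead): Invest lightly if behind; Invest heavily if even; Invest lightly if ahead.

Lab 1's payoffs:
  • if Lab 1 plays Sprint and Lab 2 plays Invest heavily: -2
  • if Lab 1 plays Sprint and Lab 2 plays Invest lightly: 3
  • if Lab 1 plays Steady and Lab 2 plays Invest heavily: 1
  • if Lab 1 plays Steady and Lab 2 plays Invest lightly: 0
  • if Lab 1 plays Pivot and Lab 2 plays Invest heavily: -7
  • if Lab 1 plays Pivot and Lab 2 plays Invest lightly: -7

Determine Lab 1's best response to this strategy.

Sprint

E[Sprint] = 1/10·(3) + 9/20·(-2) + 9/20·(3) = 3/4
E[Steady] = 1/10·(0) + 9/20·(1) + 9/20·(0) = 9/20
E[Pivot] = 1/10·(-7) + 9/20·(-7) + 9/20·(-7) = -7
Best response: Sprint (3/4 is the largest).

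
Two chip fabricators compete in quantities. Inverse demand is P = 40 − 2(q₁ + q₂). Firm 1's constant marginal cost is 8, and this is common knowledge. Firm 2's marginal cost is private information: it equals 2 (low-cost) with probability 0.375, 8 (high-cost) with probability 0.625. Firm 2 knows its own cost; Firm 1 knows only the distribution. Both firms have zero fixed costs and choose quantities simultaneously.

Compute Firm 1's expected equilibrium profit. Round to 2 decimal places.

49.17

Each type of Firm 2 best-responds to q₁; Firm 1 best-responds to the expected q₂ over Firm 2's types.
Firm 2 with cost c maximizes (40 − 2(q₁+q₂) − c)·q₂, giving q₂(c) = (40 − c − 2q₁)/4.
E[c₂] = 0.375·2 + 0.625·8 = 5.75
Firm 1's FOC against E[q₂] yields q₁ = (40 − 2·8 + E[c₂])/6 = (40 − 16 + 5.75)/6 = 4.95833.
E[P] = 40 − 2·(q₁ + E[q₂]) = 17.9167; Firm 1's expected profit = (E[P] − 8)·q₁ = (17.9167 − 8)·4.95833 = 49.1701.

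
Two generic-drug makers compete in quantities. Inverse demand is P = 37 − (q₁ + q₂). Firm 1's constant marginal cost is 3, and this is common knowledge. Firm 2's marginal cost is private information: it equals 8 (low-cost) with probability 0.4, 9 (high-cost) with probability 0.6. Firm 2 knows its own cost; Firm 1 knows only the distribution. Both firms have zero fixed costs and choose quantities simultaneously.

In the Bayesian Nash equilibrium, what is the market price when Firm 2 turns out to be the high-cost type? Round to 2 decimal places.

16.40

Type-c best response for Firm 2: q₂(c) = (37 − c)/2 − q₁/2.
Firm 1 maximizes expected profit; its first-order condition is 37 − 2q₁ − E[q₂] − 3 = 0.
Substituting E[q₂] and solving: E[c₂] = 8.6, so q₁ = (37 − 2·3 + 8.6)/3 = 13.2.
q₂(high-cost) = 7.4, so P = 37 − (13.2 + 7.4) = 16.4.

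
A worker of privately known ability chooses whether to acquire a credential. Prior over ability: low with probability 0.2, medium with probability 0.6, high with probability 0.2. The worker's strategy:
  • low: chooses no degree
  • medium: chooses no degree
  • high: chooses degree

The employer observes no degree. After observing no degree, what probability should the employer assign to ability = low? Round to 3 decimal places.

0.250

P(no degree) = 0.2·1 + 0.6·1 + 0.2·0 = 0.8
P(low | no degree) = (0.2·1) / 0.8 = 0.2 / 0.8 = 0.25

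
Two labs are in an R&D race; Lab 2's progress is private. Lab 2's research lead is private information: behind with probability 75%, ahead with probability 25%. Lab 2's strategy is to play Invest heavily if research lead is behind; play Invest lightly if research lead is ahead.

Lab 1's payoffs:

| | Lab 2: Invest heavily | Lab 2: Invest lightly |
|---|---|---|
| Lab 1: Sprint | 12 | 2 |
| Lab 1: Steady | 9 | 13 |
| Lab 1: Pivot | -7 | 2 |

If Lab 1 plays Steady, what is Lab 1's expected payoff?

10

Take the expectation over Lab 2's research lead, weighting each type's action by its prior probability.
E[Steady] = 0.75·9 + 0.25·13 = 6.75 + 3.25 = 10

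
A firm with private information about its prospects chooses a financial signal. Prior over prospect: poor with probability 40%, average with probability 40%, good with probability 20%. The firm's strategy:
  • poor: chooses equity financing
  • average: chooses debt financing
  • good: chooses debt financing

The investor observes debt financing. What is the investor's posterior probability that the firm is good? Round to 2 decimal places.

0.33

Apply Bayes' rule using the sender's strategy as the likelihood.
P(debt financing) = 0.4·0 + 0.4·1 + 0.2·1 = 0.6
P(good | debt financing) = (0.2·1) / 0.6 = 0.2 / 0.6 = 0.333333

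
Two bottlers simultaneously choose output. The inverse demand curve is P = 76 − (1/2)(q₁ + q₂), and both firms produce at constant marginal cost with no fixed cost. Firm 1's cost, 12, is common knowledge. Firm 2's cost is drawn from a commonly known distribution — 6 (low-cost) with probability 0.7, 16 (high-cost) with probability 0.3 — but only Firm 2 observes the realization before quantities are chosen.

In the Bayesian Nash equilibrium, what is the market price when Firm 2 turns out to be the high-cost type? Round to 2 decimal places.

35.83

Each type of Firm 2 best-responds to q₁; Firm 1 best-responds to the expected q₂ over Firm 2's types.
Firm 2 with cost c maximizes (76 − (1/2)(q₁+q₂) − c)·q₂, giving q₂(c) = (76 − c − (1/2)q₁).
E[c₂] = 0.7·6 + 0.3·16 = 9
Firm 1's FOC against E[q₂] yields q₁ = (76 − 2·12 + E[c₂])/(3/2) = (76 − 24 + 9)/(3/2) = 40.6667.
q₂(high-cost) = 39.6667, so P = 76 − (1/2)·(40.6667 + 39.6667) = 35.8333.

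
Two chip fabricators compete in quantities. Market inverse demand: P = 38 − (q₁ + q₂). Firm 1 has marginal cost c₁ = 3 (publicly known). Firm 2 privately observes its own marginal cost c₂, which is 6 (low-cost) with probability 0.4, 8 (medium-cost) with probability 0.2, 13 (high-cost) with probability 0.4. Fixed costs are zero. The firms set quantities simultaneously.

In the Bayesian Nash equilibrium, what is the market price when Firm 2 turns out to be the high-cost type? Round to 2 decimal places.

18.63

Each type of Firm 2 best-responds to q₁; Firm 1 best-responds to the expected q₂ over Firm 2's types.
Firm 2 with cost c maximizes (38 − (q₁+q₂) − c)·q₂, giving q₂(c) = (38 − c − q₁)/2.
E[c₂] = 0.4·6 + 0.2·8 + 0.4·13 = 9.2
Firm 1's FOC against E[q₂] yields q₁ = (38 − 2·3 + E[c₂])/3 = (38 − 6 + 9.2)/3 = 13.7333.
q₂(high-cost) = 5.63333, so P = 38 − (13.7333 + 5.63333) = 18.6333.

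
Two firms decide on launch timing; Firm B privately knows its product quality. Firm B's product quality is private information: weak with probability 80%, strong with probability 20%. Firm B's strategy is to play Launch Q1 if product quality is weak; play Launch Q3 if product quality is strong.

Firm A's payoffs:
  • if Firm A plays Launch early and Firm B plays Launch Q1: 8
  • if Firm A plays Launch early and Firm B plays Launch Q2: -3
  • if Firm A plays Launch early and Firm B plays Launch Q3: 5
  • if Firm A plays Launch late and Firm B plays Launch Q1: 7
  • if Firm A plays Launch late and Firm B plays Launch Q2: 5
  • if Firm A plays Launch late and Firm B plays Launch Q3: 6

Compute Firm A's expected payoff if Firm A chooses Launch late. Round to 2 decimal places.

6.80

Take the expectation over Firm B's product quality, weighting each type's action by its prior probability.
E[Launch late] = 0.8·7 + 0.2·6 = 5.6 + 1.2 = 6.8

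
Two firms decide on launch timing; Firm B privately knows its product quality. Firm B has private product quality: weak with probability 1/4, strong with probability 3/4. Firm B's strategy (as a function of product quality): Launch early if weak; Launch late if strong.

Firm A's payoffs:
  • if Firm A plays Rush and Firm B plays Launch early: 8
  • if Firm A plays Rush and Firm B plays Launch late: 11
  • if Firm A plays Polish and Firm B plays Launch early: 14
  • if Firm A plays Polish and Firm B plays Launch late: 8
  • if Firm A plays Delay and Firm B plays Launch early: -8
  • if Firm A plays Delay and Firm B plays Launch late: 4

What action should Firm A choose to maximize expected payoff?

E[Rush] = 1/4·(8) + 3/4·(11) = 41/4
E[Polish] = 1/4·(14) + 3/4·(8) = 19/2
E[Delay] = 1/4·(-8) + 3/4·(4) = 1
Best response: Rush (41/4 is the largest).

Rush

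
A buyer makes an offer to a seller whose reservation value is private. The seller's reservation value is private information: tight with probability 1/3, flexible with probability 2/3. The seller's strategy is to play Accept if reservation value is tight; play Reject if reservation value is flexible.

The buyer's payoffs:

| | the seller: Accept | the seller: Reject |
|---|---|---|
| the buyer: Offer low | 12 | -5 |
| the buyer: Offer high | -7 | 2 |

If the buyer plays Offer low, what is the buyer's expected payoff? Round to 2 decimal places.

Take the expectation over the seller's reservation value, weighting each type's action by its prior probability.
E[Offer low] = 1/3·12 + 2/3·(-5) = 4 + (-10/3) = 2/3

0.67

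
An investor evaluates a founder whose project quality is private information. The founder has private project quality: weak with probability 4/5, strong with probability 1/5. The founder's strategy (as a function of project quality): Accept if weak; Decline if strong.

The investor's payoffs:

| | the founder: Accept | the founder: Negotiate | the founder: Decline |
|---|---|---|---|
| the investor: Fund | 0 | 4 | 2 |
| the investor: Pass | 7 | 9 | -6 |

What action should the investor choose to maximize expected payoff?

E[Fund] = 4/5·(0) + 1/5·(2) = 2/5
E[Pass] = 4/5·(7) + 1/5·(-6) = 22/5
Best response: Pass (22/5 is the largest).

Pass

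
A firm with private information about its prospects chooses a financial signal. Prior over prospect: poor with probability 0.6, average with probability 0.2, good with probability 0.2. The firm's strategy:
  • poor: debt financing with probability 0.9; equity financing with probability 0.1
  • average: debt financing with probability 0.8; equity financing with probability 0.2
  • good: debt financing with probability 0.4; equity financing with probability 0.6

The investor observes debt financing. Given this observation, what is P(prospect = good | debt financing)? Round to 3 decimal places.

0.103

P(debt financing) = 0.6·0.9 + 0.2·0.8 + 0.2·0.4 = 0.78
P(good | debt financing) = (0.2·0.4) / 0.78 = 0.08 / 0.78 = 0.102564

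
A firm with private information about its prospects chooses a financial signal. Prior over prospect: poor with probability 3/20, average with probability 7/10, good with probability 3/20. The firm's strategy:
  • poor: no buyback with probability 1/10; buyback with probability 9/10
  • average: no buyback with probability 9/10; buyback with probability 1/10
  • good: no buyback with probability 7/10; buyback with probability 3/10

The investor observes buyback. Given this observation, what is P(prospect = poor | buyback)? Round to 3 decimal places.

0.540

P(buyback) = (3/20)·(9/10) + (7/10)·(1/10) + (3/20)·(3/10) = 1/4
P(poor | buyback) = ((3/20)·(9/10)) / (1/4) = (27/200) / (1/4) = 27/50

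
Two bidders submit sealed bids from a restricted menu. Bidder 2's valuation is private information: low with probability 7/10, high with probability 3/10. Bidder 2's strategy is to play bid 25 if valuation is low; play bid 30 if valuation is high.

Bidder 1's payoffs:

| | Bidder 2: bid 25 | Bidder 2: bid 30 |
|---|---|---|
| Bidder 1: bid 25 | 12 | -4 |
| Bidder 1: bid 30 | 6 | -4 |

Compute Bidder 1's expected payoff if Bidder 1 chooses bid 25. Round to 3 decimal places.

Take the expectation over Bidder 2's valuation, weighting each type's action by its prior probability.
E[bid 25] = 7/10·12 + 3/10·(-4) = 42/5 + (-6/5) = 36/5

7.200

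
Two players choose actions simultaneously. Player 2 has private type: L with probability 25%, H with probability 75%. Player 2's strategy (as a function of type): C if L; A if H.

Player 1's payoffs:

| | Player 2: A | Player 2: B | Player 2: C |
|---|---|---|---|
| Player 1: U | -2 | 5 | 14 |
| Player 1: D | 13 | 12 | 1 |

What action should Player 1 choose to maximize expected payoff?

E[U] = 0.25·(14) + 0.75·(-2) = 2
E[D] = 0.25·(1) + 0.75·(13) = 10
Best response: D (10 is the largest).

D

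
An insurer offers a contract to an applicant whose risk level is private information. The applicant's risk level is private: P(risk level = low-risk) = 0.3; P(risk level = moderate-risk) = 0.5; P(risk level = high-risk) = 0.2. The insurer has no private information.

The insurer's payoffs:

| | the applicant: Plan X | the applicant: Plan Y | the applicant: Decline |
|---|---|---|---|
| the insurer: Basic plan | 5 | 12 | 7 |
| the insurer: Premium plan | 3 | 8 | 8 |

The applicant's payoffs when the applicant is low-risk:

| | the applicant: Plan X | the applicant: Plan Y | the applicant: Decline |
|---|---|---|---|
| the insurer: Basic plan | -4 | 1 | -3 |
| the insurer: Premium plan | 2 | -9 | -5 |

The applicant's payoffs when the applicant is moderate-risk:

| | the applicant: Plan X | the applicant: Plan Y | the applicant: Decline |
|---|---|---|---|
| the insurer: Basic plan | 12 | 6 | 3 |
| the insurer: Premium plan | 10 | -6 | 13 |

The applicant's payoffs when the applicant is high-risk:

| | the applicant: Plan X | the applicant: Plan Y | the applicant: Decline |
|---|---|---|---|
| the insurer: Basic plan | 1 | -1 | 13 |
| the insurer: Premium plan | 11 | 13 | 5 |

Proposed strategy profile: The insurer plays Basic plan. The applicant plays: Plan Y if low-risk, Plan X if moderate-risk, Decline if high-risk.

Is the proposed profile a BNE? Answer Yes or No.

Yes

The insurer plays Basic plan: E[Basic plan] = 0.3·(12) + 0.5·(5) + 0.2·(7) = 7.5; E[Premium plan] = 5.5. Best-responding. ✓
The applicant (risk level low-risk), facing Basic plan: Plan X gives -4, Plan Y gives 1, Decline gives -3. Proposed Plan Y is best. ✓
The applicant (risk level moderate-risk), facing Basic plan: Plan X gives 12, Plan Y gives 6, Decline gives 3. Proposed Plan X is best. ✓
The applicant (risk level high-risk), facing Basic plan: Plan X gives 1, Plan Y gives -1, Decline gives 13. Proposed Decline is best. ✓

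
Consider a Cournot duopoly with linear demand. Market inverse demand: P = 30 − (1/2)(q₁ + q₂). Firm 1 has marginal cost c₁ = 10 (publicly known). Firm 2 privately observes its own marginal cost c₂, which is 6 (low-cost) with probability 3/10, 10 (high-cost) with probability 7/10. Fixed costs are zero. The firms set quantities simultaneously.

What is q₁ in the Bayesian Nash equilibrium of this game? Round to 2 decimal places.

Type-c best response for Firm 2: q₂(c) = (30 − c) − q₁/2.
Firm 1 maximizes expected profit; its first-order condition is 30 − q₁ − (1/2)E[q₂] − 10 = 0.
Substituting E[q₂] and solving: E[c₂] = 8.8, so q₁ = (30 − 2·10 + 8.8)/(3/2) = 12.5333.

12.53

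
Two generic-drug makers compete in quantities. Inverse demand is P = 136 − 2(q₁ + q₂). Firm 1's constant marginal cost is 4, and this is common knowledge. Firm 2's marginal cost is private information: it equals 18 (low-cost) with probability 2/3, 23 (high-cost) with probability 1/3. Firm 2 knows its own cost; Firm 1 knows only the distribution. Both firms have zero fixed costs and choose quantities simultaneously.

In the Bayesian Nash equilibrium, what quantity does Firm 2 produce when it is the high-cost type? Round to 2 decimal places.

Type-c best response for Firm 2: q₂(c) = (136 − c)/4 − q₁/2.
Firm 1 maximizes expected profit; its first-order condition is 136 − 4q₁ − 2E[q₂] − 4 = 0.
Substituting E[q₂] and solving: E[c₂] = 19.6667, so q₁ = (136 − 2·4 + 19.6667)/6 = 24.6111.
q₂(high-cost) = (136 − 23 − 2·24.6111)/4 = 15.9444.

15.94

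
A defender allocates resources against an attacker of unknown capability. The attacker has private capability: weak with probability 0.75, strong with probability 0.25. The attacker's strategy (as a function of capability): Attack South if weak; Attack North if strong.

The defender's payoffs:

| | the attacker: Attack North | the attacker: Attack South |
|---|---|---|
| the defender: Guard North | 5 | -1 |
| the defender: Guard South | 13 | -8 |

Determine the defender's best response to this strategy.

Compute the defender's expected payoff for each action, taking the expectation over the attacker's type.
E[Guard North] = 0.75·(-1) + 0.25·(5) = 0.5
E[Guard South] = 0.75·(-8) + 0.25·(13) = -2.75
Best response: Guard North (0.5 is the largest).

Guard North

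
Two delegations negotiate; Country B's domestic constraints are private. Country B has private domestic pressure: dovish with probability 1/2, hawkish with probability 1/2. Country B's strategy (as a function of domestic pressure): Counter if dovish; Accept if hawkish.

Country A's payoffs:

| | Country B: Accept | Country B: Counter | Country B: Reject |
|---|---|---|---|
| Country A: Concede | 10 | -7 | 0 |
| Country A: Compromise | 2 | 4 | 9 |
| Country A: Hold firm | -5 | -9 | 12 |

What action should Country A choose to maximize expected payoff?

Compromise

E[Concede] = 1/2·(-7) + 1/2·(10) = 3/2
E[Compromise] = 1/2·(4) + 1/2·(2) = 3
E[Hold firm] = 1/2·(-9) + 1/2·(-5) = -7
Best response: Compromise (3 is the largest).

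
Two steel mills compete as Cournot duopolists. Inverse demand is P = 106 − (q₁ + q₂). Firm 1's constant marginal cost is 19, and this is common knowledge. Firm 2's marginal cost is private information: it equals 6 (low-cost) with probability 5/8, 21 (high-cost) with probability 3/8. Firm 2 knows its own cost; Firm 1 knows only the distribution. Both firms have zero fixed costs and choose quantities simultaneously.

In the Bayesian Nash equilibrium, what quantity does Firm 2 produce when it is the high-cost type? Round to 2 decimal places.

29.23

Firm 2 with cost c maximizes (106 − (q₁+q₂) − c)·q₂, giving q₂(c) = (106 − c − q₁)/2.
E[c₂] = 5/8·6 + 3/8·21 = 11.625
Firm 1's FOC against E[q₂] yields q₁ = (106 − 2·19 + E[c₂])/3 = (106 − 38 + 11.625)/3 = 26.5417.
q₂(high-cost) = (106 − 21 − 26.5417)/2 = 29.2292.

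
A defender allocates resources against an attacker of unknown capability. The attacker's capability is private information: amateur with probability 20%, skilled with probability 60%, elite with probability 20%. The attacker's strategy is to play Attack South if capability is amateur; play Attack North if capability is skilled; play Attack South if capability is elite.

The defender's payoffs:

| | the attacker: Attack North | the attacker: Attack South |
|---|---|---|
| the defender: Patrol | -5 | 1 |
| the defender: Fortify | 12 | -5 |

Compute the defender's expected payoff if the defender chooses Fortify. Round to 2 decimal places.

5.20

E[Fortify] = 0.2·(-5) + 0.6·12 + 0.2·(-5) = (-1) + 7.2 + (-1) = 5.2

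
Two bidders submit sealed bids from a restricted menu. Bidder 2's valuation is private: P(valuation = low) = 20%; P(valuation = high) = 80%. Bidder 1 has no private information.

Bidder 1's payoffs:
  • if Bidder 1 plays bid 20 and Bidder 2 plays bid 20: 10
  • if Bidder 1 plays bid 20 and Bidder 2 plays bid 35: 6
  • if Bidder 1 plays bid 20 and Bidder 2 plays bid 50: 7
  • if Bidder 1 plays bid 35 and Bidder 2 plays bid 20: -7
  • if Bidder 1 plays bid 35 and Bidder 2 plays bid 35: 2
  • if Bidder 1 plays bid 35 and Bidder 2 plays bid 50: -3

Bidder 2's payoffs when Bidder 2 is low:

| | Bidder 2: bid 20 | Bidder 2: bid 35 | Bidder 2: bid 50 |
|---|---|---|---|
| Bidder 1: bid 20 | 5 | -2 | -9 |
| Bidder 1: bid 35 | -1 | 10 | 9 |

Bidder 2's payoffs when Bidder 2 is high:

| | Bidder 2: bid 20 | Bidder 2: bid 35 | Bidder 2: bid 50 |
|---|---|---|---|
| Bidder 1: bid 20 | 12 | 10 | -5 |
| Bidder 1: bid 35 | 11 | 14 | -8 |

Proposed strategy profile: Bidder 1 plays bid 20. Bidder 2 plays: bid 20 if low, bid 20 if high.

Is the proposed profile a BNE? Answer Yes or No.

Yes

A profile is a BNE iff every type of every player is best-responding given beliefs about the other side.
Bidder 1 plays bid 20: E[bid 20] = 0.2·(10) + 0.8·(10) = 10; E[bid 35] = -7. Best-responding. ✓
Bidder 2 (valuation low), facing bid 20: bid 20 gives 5, bid 35 gives -2, bid 50 gives -9. Proposed bid 20 is best. ✓
Bidder 2 (valuation high), facing bid 20: bid 20 gives 12, bid 35 gives 10, bid 50 gives -5. Proposed bid 20 is best. ✓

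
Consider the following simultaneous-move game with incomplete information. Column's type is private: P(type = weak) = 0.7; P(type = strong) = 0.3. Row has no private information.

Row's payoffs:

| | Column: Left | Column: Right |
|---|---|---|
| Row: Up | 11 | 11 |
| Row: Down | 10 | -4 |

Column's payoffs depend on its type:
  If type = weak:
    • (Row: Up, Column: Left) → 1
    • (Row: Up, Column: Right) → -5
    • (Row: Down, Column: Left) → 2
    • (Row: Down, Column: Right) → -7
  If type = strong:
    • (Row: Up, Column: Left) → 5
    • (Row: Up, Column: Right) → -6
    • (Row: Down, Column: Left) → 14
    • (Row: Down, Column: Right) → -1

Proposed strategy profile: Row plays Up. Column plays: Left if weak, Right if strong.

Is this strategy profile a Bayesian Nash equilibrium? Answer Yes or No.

No

Row plays Up: E[Up] = 0.7·(11) + 0.3·(11) = 11; E[Down] = 5.8. Best-responding. ✓
Column (type weak), facing Up: Left gives 1, Right gives -5. Proposed Left is best. ✓
Column (type strong), facing Up: Left gives 5, Right gives -6. Proposed Right is not best — profitable deviation exists. ✗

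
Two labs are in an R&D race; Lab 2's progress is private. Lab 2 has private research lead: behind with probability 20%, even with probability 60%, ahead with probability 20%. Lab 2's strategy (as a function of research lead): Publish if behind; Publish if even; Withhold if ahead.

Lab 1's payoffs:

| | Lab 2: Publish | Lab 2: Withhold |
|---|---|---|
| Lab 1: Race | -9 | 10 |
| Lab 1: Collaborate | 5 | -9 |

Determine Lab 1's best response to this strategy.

E[Race] = 0.2·(-9) + 0.6·(-9) + 0.2·(10) = -5.2
E[Collaborate] = 0.2·(5) + 0.6·(5) + 0.2·(-9) = 2.2
Best response: Collaborate (2.2 is the largest).

Collaborate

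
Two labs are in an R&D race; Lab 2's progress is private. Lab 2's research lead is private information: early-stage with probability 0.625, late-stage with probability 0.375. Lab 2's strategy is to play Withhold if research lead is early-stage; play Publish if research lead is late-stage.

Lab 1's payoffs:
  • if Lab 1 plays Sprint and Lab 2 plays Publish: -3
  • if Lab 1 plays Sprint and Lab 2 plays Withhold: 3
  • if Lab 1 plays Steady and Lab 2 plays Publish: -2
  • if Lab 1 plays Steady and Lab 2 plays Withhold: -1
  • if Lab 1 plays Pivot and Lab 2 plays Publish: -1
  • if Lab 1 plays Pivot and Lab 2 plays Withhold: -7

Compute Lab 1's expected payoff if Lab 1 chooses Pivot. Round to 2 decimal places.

-4.75

E[Pivot] = 0.625·(-7) + 0.375·(-1) = (-4.375) + (-0.375) = -4.75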